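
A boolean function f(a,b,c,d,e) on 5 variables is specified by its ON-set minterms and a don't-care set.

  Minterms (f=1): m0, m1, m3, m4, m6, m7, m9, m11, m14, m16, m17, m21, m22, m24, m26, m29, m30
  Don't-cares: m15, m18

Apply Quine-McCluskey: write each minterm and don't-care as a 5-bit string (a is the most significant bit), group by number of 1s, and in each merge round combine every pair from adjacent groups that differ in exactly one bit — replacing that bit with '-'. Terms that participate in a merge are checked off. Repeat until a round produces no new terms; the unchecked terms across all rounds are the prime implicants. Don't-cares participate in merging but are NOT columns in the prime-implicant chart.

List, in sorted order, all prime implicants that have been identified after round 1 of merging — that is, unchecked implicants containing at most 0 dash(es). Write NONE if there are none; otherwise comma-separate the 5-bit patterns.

size-2^0 implicants → 00000(✓)  00001(✓)  00011(✓)  00100(✓)  00110(✓)  00111(✓)  01001(✓)  01011(✓)  01110(✓)  01111(✓)  10000(✓)  10001(✓)  10010(✓)  10101(✓)  10110(✓)  11000(✓)  11010(✓)  11101(✓)  11110(✓)
size-2^1 implicants → -0000(✓)  -0001(✓)  -0110(✓)  -1110(✓)  0-001(✓)  0-011(✓)  0-110(✓)  0-111(✓)  00-00  00-11(✓)  000-1(✓)  0000-(✓)  001-0  0011-(✓)  01-11(✓)  010-1(✓)  0111-(✓)  1-000(✓)  1-010(✓)  1-101  1-110(✓)  10-01  10-10(✓)  100-0(✓)  1000-(✓)  11-10(✓)  110-0(✓)
size-2^2 implicants → --110  -000-  0--11  0-0-1  0-11-  1--10  1-0-0
Unchecked terms (primes): --110, -000-, 0--11, 0-0-1, 0-11-, 00-00, 001-0, 1--10, 1-0-0, 1-101, 10-01

NONE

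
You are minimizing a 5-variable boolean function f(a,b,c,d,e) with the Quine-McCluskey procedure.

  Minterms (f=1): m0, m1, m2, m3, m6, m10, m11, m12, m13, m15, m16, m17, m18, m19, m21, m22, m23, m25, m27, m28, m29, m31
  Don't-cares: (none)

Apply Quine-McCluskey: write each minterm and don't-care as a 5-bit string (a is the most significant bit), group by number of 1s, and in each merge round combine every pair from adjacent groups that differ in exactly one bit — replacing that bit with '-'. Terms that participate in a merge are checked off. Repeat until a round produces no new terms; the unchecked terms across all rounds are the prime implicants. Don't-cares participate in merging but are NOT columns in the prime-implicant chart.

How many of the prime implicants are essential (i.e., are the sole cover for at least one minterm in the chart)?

Round 0: 00000✓ 00001✓ 00010✓ 00011✓ 00110✓ 01010✓ 01011✓ 01100✓ 01101✓ 01111✓ 10000✓ 10001✓ 10010✓ 10011✓ 10101✓ 10110✓ 10111✓ 11001✓ 11011✓ 11100✓ 11101✓ 11111✓
Round 1: -0000✓ -0001✓ -0010✓ -0011✓ -0110✓ -1011✓ -1100✓ -1101✓ -1111✓ 0-010✓ 0-011✓ 00-10✓ 000-0✓ 000-1✓ 0000-✓ 0001-✓ 01-11✓ 0101-✓ 011-1✓ 0110-✓ 1-001✓ 1-011✓ 1-101✓ 1-111✓ 10-01✓ 10-10✓ 10-11✓ 100-0✓ 100-1✓ 1000-✓ 1001-✓ 101-1✓ 1011-✓ 11-01✓ 11-11✓ 110-1✓ 111-1✓ 1110-✓
Round 2: --011 -0-10 -00-0✓ -00-1✓ -000-✓ -001-✓ -1-11 -11-1 -110- 0-01- 000--✓ 1--01✓ 1--11✓ 1-0-1✓ 1-1-1✓ 10--1✓ 10-1- 100--✓ 11--1✓
Round 3: -00-- 1---1
PIs = {--011, -0-10, -00--, -1-11, -11-1, -110-, 0-01-, 1---1, 10-1-}
Coverage chart:
  m0: -00-- ←essential
  m1: -00-- ←essential
  m2: -0-10,-00--,0-01-
  m3: --011,-00--,0-01-
  m6: -0-10 ←essential
  m10: 0-01- ←essential
  m11: --011,-1-11,0-01-
  m12: -110- ←essential
  m13: -11-1,-110-
  m15: -1-11,-11-1
  m16: -00-- ←essential
  m17: -00--,1---1
  m18: -0-10,-00--,10-1-
  m19: --011,-00--,1---1,10-1-
  m21: 1---1 ←essential
  m22: -0-10,10-1-
  m23: 1---1,10-1-
  m25: 1---1 ←essential
  m27: --011,-1-11,1---1
  m28: -110- ←essential
  m29: -11-1,-110-,1---1
  m31: -1-11,-11-1,1---1
Essential: -0-10, -00--, -110-, 0-01-, 1---1

5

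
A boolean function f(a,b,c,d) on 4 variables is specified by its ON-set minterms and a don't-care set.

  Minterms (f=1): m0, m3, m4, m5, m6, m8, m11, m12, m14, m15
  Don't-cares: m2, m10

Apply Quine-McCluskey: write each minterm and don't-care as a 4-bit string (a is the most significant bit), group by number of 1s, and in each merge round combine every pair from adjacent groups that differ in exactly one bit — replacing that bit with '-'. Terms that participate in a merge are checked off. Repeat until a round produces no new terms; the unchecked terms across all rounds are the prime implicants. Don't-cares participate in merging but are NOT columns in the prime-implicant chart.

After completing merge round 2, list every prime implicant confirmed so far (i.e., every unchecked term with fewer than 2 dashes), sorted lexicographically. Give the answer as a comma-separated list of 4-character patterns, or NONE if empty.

010-

size-2^0 implicants → 0000(✓)  0010(✓)  0011(✓)  0100(✓)  0101(✓)  0110(✓)  1000(✓)  1010(✓)  1011(✓)  1100(✓)  1110(✓)  1111(✓)
size-2^1 implicants → -000(✓)  -010(✓)  -011(✓)  -100(✓)  -110(✓)  0-00(✓)  0-10(✓)  00-0(✓)  001-(✓)  01-0(✓)  010-  1-00(✓)  1-10(✓)  1-11(✓)  10-0(✓)  101-(✓)  11-0(✓)  111-(✓)
size-2^2 implicants → --00(✓)  --10(✓)  -0-0(✓)  -01-  -1-0(✓)  0--0(✓)  1--0(✓)  1-1-
size-2^3 implicants → ---0
Unchecked terms (primes): ---0, -01-, 010-, 1-1-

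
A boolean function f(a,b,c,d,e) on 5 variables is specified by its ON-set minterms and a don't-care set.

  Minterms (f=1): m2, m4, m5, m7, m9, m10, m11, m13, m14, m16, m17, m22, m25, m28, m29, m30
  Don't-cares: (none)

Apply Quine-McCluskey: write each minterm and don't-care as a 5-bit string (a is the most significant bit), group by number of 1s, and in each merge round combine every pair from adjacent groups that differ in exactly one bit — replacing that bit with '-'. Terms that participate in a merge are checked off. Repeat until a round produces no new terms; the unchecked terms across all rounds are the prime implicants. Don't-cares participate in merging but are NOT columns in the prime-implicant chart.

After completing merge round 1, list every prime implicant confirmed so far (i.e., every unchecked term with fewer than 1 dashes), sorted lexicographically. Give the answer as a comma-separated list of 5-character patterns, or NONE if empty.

NONE

Round 0: 00010✓ 00100✓ 00101✓ 00111✓ 01001✓ 01010✓ 01011✓ 01101✓ 01110✓ 10000✓ 10001✓ 10110✓ 11001✓ 11100✓ 11101✓ 11110✓
Round 1: -1001✓ -1101✓ -1110 0-010 0-101 001-1 0010- 01-01✓ 01-10 010-1 0101- 1-001 1-110 1000- 11-01✓ 111-0 1110-
Round 2: -1-01
PIs = {-1-01, -1110, 0-010, 0-101, 001-1, 0010-, 01-10, 010-1, 0101-, 1-001, 1-110, 1000-, 111-0, 1110-}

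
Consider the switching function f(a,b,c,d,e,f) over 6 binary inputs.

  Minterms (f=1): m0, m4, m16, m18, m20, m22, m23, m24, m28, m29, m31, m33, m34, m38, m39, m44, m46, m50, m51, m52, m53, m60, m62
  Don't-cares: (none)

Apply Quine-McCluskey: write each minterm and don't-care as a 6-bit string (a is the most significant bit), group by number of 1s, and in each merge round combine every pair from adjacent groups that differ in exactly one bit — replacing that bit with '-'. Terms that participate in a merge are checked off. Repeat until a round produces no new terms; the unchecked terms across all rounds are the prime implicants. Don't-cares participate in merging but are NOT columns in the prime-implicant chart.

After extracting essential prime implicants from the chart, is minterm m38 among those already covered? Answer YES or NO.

Round 0: 000000✓ 000100✓ 010000✓ 010010✓ 010100✓ 010110✓ 010111✓ 011000✓ 011100✓ 011101✓ 011111✓ 100001 100010✓ 100110✓ 100111✓ 101100✓ 101110✓ 110010✓ 110011✓ 110100✓ 110101✓ 111100✓ 111110✓
Round 1: -10010 -10100✓ -11100✓ 0-0000✓ 0-0100✓ 000-00✓ 01-000✓ 01-100✓ 01-111 010-00✓ 010-10✓ 0100-0✓ 0101-0✓ 01011- 011-00✓ 0111-1 01110- 1-0010 1-1100✓ 1-1110✓ 10-110 100-10 10011- 1011-0✓ 11-100✓ 11001- 11010- 1111-0✓
Round 2: -1-100 0-0-00 01--00 010--0 1-11-0
PIs = {-1-100, -10010, 0-0-00, 01--00, 01-111, 010--0, 01011-, 0111-1, 01110-, 1-0010, 1-11-0, 10-110, 100-10, 100001, 10011-, 11001-, 11010-}
Coverage chart:
  m0: 0-0-00 ←essential
  m4: 0-0-00 ←essential
  m16: 0-0-00,01--00,010--0
  m18: -10010,010--0
  m20: -1-100,0-0-00,01--00,010--0
  m22: 010--0,01011-
  m23: 01-111,01011-
  m24: 01--00 ←essential
  m28: -1-100,01--00,01110-
  m29: 0111-1,01110-
  m31: 01-111,0111-1
  m33: 100001 ←essential
  m34: 1-0010,100-10
  m38: 10-110,100-10,10011-
  m39: 10011- ←essential
  m44: 1-11-0 ←essential
  m46: 1-11-0,10-110
  m50: -10010,1-0010,11001-
  m51: 11001- ←essential
  m52: -1-100,11010-
  m53: 11010- ←essential
  m60: -1-100,1-11-0
  m62: 1-11-0 ←essential
Essential: 0-0-00, 01--00, 1-11-0, 100001, 10011-, 11001-, 11010-

YES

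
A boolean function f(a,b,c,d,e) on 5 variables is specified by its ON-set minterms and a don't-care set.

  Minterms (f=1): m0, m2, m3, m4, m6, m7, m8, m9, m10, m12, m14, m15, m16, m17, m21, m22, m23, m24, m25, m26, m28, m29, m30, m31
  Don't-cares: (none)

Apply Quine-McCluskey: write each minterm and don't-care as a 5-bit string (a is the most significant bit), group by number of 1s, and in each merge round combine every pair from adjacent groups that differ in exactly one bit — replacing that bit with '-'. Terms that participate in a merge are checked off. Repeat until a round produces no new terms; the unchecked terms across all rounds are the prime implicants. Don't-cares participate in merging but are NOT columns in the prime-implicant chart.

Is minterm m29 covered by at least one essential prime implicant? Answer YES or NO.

NO

Round 0: 00000✓ 00010✓ 00011✓ 00100✓ 00110✓ 00111✓ 01000✓ 01001✓ 01010✓ 01100✓ 01110✓ 01111✓ 10000✓ 10001✓ 10101✓ 10110✓ 10111✓ 11000✓ 11001✓ 11010✓ 11100✓ 11101✓ 11110✓ 11111✓
Round 1: -0000✓ -0110✓ -0111✓ -1000✓ -1001✓ -1010✓ -1100✓ -1110✓ -1111✓ 0-000✓ 0-010✓ 0-100✓ 0-110✓ 0-111✓ 00-00✓ 00-10✓ 00-11✓ 000-0✓ 0001-✓ 001-0✓ 0011-✓ 01-00✓ 01-10✓ 010-0✓ 0100-✓ 011-0✓ 0111-✓ 1-000✓ 1-001✓ 1-101✓ 1-110✓ 1-111✓ 10-01✓ 1000-✓ 101-1✓ 1011-✓ 11-00✓ 11-01✓ 11-10✓ 110-0✓ 1100-✓ 111-0✓ 111-1✓ 1110-✓ 1111-✓
Round 2: --000 --110✓ --111✓ -011-✓ -1-00✓ -1-10✓ -10-0✓ -100- -11-0✓ -111-✓ 0--00✓ 0--10✓ 0-0-0✓ 0-1-0✓ 0-11-✓ 00--0✓ 00-1- 01--0✓ 1--01 1-00- 1-1-1 1-11-✓ 11--0✓ 11-0- 111--
Round 3: --11- -1--0 0---0
PIs = {--000, --11-, -1--0, -100-, 0---0, 00-1-, 1--01, 1-00-, 1-1-1, 11-0-, 111--}
Coverage chart:
  m0: --000,0---0
  m2: 0---0,00-1-
  m3: 00-1- ←essential
  m4: 0---0 ←essential
  m6: --11-,0---0,00-1-
  m7: --11-,00-1-
  m8: --000,-1--0,-100-,0---0
  m9: -100- ←essential
  m10: -1--0,0---0
  m12: -1--0,0---0
  m14: --11-,-1--0,0---0
  m15: --11- ←essential
  m16: --000,1-00-
  m17: 1--01,1-00-
  m21: 1--01,1-1-1
  m22: --11- ←essential
  m23: --11-,1-1-1
  m24: --000,-1--0,-100-,1-00-,11-0-
  m25: -100-,1--01,1-00-,11-0-
  m26: -1--0 ←essential
  m28: -1--0,11-0-,111--
  m29: 1--01,1-1-1,11-0-,111--
  m30: --11-,-1--0,111--
  m31: --11-,1-1-1,111--
Essential: --11-, -1--0, -100-, 0---0, 00-1-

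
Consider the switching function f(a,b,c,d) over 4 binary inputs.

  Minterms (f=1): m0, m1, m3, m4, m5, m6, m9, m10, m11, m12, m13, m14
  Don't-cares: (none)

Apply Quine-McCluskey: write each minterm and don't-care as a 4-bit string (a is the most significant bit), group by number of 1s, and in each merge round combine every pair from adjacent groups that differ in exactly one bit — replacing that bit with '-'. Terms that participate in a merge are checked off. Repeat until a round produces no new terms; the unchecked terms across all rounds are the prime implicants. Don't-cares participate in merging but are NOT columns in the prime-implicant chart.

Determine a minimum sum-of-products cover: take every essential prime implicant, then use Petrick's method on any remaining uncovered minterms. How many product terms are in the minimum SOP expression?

5

size-2^0 implicants → 0000(✓)  0001(✓)  0011(✓)  0100(✓)  0101(✓)  0110(✓)  1001(✓)  1010(✓)  1011(✓)  1100(✓)  1101(✓)  1110(✓)
size-2^1 implicants → -001(✓)  -011(✓)  -100(✓)  -101(✓)  -110(✓)  0-00(✓)  0-01(✓)  00-1(✓)  000-(✓)  01-0(✓)  010-(✓)  1-01(✓)  1-10  10-1(✓)  101-  11-0(✓)  110-(✓)
size-2^2 implicants → --01  -0-1  -1-0  -10-  0-0-
Unchecked terms (primes): --01, -0-1, -1-0, -10-, 0-0-, 1-10, 101-
Minterm coverage:
  m0 ⊆ 0-0- [E]
  m1 ⊆ --01,-0-1,0-0-
  m3 ⊆ -0-1 [E]
  m4 ⊆ -1-0,-10-,0-0-
  m5 ⊆ --01,-10-,0-0-
  m6 ⊆ -1-0 [E]
  m9 ⊆ --01,-0-1
  m10 ⊆ 1-10,101-
  m11 ⊆ -0-1,101-
  m12 ⊆ -1-0,-10-
  m13 ⊆ --01,-10-
  m14 ⊆ -1-0,1-10
E = {-0-1, -1-0, 0-0-}
Petrick residual → --01, 1-10
Cover = c'd + b'd + bd' + a'c' + acd'  |cover|=5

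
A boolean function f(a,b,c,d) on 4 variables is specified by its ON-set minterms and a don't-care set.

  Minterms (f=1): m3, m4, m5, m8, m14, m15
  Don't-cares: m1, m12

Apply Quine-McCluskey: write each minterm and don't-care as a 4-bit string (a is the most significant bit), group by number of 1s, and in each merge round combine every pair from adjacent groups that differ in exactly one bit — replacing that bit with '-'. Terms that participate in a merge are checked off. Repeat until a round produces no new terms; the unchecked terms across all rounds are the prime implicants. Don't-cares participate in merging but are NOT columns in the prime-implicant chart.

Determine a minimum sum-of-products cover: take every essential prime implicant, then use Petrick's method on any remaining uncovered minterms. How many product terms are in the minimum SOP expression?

4

[col 0] 0001*, 0011*, 0100*, 0101*, 1000*, 1100*, 1110*, 1111*
[col 1] -100, 0-01, 00-1, 010-, 1-00, 11-0, 111-
Prime implicants: -100, 0-01, 00-1, 010-, 1-00, 11-0, 111-
PI chart (minterm → PIs covering it):
  3 | 00-1  (sole → essential)
  4 | -100,010-
  5 | 0-01,010-
  8 | 1-00  (sole → essential)
  14 | 11-0,111-
  15 | 111-  (sole → essential)
Essential prime implicants: 00-1, 1-00, 111-
Petrick residual → 010-
Minimum SOP uses 4 PIs: a'b'd + a'bc' + ac'd' + abc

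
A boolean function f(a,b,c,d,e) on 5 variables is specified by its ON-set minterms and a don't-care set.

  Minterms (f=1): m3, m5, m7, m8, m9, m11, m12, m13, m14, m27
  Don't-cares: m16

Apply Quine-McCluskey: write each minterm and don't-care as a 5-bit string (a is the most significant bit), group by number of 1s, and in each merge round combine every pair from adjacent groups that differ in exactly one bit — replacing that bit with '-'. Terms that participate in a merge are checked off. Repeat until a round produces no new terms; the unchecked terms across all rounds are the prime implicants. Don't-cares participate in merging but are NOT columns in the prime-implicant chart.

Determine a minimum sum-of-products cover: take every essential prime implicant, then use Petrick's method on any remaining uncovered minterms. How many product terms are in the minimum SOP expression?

[col 0] 00011*, 00101*, 00111*, 01000*, 01001*, 01011*, 01100*, 01101*, 01110*, 10000, 11011*
[col 1] -1011, 0-011, 0-101, 00-11, 001-1, 01-00*, 01-01*, 010-1, 0100-*, 011-0, 0110-*
[col 2] 01-0-
Prime implicants: -1011, 0-011, 0-101, 00-11, 001-1, 01-0-, 010-1, 011-0, 10000
PI chart (minterm → PIs covering it):
  3 | 0-011,00-11
  5 | 0-101,001-1
  7 | 00-11,001-1
  8 | 01-0-  (sole → essential)
  9 | 01-0-,010-1
  11 | -1011,0-011,010-1
  12 | 01-0-,011-0
  13 | 0-101,01-0-
  14 | 011-0  (sole → essential)
  27 | -1011  (sole → essential)
Essential prime implicants: -1011, 01-0-, 011-0
Petrick residual → 0-011, 001-1
Minimum SOP uses 5 PIs: bc'de + a'c'de + a'b'ce + a'bd' + a'bce'

5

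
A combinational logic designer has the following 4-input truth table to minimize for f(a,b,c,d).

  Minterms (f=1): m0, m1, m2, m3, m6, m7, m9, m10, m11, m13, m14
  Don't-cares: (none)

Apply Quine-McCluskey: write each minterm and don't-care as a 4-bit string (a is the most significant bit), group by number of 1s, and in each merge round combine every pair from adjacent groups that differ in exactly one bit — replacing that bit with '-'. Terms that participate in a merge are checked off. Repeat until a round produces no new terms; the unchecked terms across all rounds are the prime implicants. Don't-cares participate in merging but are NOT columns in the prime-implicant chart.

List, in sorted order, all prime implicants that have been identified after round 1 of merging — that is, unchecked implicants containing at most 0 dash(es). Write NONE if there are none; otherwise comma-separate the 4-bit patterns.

size-2^0 implicants → 0000(✓)  0001(✓)  0010(✓)  0011(✓)  0110(✓)  0111(✓)  1001(✓)  1010(✓)  1011(✓)  1101(✓)  1110(✓)
size-2^1 implicants → -001(✓)  -010(✓)  -011(✓)  -110(✓)  0-10(✓)  0-11(✓)  00-0(✓)  00-1(✓)  000-(✓)  001-(✓)  011-(✓)  1-01  1-10(✓)  10-1(✓)  101-(✓)
size-2^2 implicants → --10  -0-1  -01-  0-1-  00--
Unchecked terms (primes): --10, -0-1, -01-, 0-1-, 00--, 1-01

NONE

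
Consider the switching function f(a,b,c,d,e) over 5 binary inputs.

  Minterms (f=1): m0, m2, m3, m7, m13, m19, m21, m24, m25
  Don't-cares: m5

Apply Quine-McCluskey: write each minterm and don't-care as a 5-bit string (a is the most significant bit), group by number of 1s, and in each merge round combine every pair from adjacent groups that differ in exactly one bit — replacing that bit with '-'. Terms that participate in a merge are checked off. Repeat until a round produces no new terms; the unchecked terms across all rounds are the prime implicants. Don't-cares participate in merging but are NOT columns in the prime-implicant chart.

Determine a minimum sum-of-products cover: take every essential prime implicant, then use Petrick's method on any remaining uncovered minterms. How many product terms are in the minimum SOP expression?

6

size-2^0 implicants → 00000(✓)  00010(✓)  00011(✓)  00101(✓)  00111(✓)  01101(✓)  10011(✓)  10101(✓)  11000(✓)  11001(✓)
size-2^1 implicants → -0011  -0101  0-101  00-11  000-0  0001-  001-1  1100-
Unchecked terms (primes): -0011, -0101, 0-101, 00-11, 000-0, 0001-, 001-1, 1100-
Minterm coverage:
  m0 ⊆ 000-0 [E]
  m2 ⊆ 000-0,0001-
  m3 ⊆ -0011,00-11,0001-
  m7 ⊆ 00-11,001-1
  m13 ⊆ 0-101 [E]
  m19 ⊆ -0011 [E]
  m21 ⊆ -0101 [E]
  m24 ⊆ 1100- [E]
  m25 ⊆ 1100- [E]
E = {-0011, -0101, 0-101, 000-0, 1100-}
Petrick residual → 00-11
Cover = b'c'de + b'cd'e + a'cd'e + a'b'de + a'b'c'e' + abc'd'  |cover|=6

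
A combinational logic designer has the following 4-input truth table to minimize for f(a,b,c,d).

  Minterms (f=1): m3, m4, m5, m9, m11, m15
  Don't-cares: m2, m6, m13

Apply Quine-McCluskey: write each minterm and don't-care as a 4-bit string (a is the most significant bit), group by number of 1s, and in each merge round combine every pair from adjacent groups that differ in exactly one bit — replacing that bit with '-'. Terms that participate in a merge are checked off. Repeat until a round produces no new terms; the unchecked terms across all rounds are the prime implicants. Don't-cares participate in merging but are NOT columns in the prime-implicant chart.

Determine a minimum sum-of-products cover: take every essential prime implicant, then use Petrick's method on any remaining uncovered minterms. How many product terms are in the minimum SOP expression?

Round 0: 0010✓ 0011✓ 0100✓ 0101✓ 0110✓ 1001✓ 1011✓ 1101✓ 1111✓
Round 1: -011 -101 0-10 001- 01-0 010- 1-01✓ 1-11✓ 10-1✓ 11-1✓
Round 2: 1--1
PIs = {-011, -101, 0-10, 001-, 01-0, 010-, 1--1}
Coverage chart:
  m3: -011,001-
  m4: 01-0,010-
  m5: -101,010-
  m9: 1--1 ←essential
  m11: -011,1--1
  m15: 1--1 ←essential
Essential: 1--1
Petrick residual → -011, 010-
Min cover (3 terms): b'cd + a'bc' + ad

3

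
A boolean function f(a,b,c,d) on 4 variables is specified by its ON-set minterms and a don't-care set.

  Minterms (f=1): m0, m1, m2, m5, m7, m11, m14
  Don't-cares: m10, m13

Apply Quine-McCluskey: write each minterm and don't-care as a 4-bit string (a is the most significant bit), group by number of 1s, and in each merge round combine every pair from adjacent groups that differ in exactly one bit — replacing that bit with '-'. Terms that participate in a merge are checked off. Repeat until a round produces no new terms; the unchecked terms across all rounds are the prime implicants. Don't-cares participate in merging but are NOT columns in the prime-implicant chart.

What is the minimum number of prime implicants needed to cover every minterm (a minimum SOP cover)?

5

[col 0] 0000*, 0001*, 0010*, 0101*, 0111*, 1010*, 1011*, 1101*, 1110*
[col 1] -010, -101, 0-01, 00-0, 000-, 01-1, 1-10, 101-
Prime implicants: -010, -101, 0-01, 00-0, 000-, 01-1, 1-10, 101-
PI chart (minterm → PIs covering it):
  0 | 00-0,000-
  1 | 0-01,000-
  2 | -010,00-0
  5 | -101,0-01,01-1
  7 | 01-1  (sole → essential)
  11 | 101-  (sole → essential)
  14 | 1-10  (sole → essential)
Essential prime implicants: 01-1, 1-10, 101-
Petrick residual → -010, 000-
Minimum SOP uses 5 PIs: b'cd' + a'b'c' + a'bd + acd' + ab'c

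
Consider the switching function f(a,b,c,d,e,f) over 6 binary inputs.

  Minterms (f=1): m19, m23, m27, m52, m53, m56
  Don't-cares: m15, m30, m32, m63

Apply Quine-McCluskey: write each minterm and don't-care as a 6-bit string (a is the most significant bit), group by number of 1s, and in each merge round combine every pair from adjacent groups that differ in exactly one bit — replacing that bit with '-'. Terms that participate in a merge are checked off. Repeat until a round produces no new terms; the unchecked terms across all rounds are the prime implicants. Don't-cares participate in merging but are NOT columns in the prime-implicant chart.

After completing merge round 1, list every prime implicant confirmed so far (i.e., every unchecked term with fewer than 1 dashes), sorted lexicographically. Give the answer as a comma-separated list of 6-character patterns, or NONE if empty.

001111, 011110, 100000, 111000, 111111

[col 0] 001111, 010011*, 010111*, 011011*, 011110, 100000, 110100*, 110101*, 111000, 111111
[col 1] 01-011, 010-11, 11010-
Prime implicants: 001111, 01-011, 010-11, 011110, 100000, 11010-, 111000, 111111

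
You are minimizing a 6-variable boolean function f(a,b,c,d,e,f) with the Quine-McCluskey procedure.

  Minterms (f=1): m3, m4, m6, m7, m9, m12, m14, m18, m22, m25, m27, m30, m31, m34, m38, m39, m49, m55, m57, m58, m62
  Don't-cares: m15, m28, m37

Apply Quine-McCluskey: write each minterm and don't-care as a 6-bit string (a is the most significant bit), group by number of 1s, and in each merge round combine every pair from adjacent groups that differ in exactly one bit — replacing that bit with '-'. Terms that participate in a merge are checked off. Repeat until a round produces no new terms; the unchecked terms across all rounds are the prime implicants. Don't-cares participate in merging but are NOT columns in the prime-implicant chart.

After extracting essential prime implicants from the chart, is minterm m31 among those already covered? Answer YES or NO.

NO

size-2^0 implicants → 000011(✓)  000100(✓)  000110(✓)  000111(✓)  001001(✓)  001100(✓)  001110(✓)  001111(✓)  010010(✓)  010110(✓)  011001(✓)  011011(✓)  011100(✓)  011110(✓)  011111(✓)  100010(✓)  100101(✓)  100110(✓)  100111(✓)  110001(✓)  110111(✓)  111001(✓)  111010(✓)  111110(✓)
size-2^1 implicants → -00110(✓)  -00111(✓)  -11001  -11110  0-0110(✓)  0-1001  0-1100(✓)  0-1110(✓)  0-1111(✓)  00-100(✓)  00-110(✓)  00-111(✓)  000-11  0001-0(✓)  00011-(✓)  0011-0(✓)  00111-(✓)  01-110(✓)  010-10  011-11  0110-1  0111-0(✓)  01111-(✓)  1-0111  100-10  1001-1  10011-(✓)  11-001  111-10
size-2^2 implicants → -0011-  0--110  0-11-0  0-111-  00-1-0  00-11-
Unchecked terms (primes): -0011-, -11001, -11110, 0--110, 0-1001, 0-11-0, 0-111-, 00-1-0, 00-11-, 000-11, 010-10, 011-11, 0110-1, 1-0111, 100-10, 1001-1, 11-001, 111-10
Minterm coverage:
  m3 ⊆ 000-11 [E]
  m4 ⊆ 00-1-0 [E]
  m6 ⊆ -0011-,0--110,00-1-0,00-11-
  m7 ⊆ -0011-,00-11-,000-11
  m9 ⊆ 0-1001 [E]
  m12 ⊆ 0-11-0,00-1-0
  m14 ⊆ 0--110,0-11-0,0-111-,00-1-0,00-11-
  m18 ⊆ 010-10 [E]
  m22 ⊆ 0--110,010-10
  m25 ⊆ -11001,0-1001,0110-1
  m27 ⊆ 011-11,0110-1
  m30 ⊆ -11110,0--110,0-11-0,0-111-
  m31 ⊆ 0-111-,011-11
  m34 ⊆ 100-10 [E]
  m38 ⊆ -0011-,100-10
  m39 ⊆ -0011-,1-0111,1001-1
  m49 ⊆ 11-001 [E]
  m55 ⊆ 1-0111 [E]
  m57 ⊆ -11001,11-001
  m58 ⊆ 111-10 [E]
  m62 ⊆ -11110,111-10
E = {0-1001, 00-1-0, 000-11, 010-10, 1-0111, 100-10, 11-001, 111-10}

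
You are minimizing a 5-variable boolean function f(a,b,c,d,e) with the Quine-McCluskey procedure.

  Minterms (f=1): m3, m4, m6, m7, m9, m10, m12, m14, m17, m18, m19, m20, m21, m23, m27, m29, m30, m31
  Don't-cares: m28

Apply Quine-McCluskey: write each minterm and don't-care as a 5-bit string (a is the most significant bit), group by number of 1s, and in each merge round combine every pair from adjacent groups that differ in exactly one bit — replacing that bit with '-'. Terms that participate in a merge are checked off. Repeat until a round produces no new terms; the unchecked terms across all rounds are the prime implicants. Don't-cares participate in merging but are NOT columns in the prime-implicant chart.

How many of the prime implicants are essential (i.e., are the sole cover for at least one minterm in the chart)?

6

Round 0: 00011✓ 00100✓ 00110✓ 00111✓ 01001 01010✓ 01100✓ 01110✓ 10001✓ 10010✓ 10011✓ 10100✓ 10101✓ 10111✓ 11011✓ 11100✓ 11101✓ 11110✓ 11111✓
Round 1: -0011✓ -0100✓ -0111✓ -1100✓ -1110✓ 0-100✓ 0-110✓ 00-11✓ 001-0✓ 0011- 01-10 011-0✓ 1-011✓ 1-100✓ 1-101✓ 1-111✓ 10-01✓ 10-11✓ 100-1✓ 1001- 101-1✓ 1010-✓ 11-11✓ 111-0✓ 111-1✓ 1110-✓ 1111-✓
Round 2: --100 -0-11 -11-0 0-1-0 1--11 1-1-1 1-10- 10--1 111--
PIs = {--100, -0-11, -11-0, 0-1-0, 0011-, 01-10, 01001, 1--11, 1-1-1, 1-10-, 10--1, 1001-, 111--}
Coverage chart:
  m3: -0-11 ←essential
  m4: --100,0-1-0
  m6: 0-1-0,0011-
  m7: -0-11,0011-
  m9: 01001 ←essential
  m10: 01-10 ←essential
  m12: --100,-11-0,0-1-0
  m14: -11-0,0-1-0,01-10
  m17: 10--1 ←essential
  m18: 1001- ←essential
  m19: -0-11,1--11,10--1,1001-
  m20: --100,1-10-
  m21: 1-1-1,1-10-,10--1
  m23: -0-11,1--11,1-1-1,10--1
  m27: 1--11 ←essential
  m29: 1-1-1,1-10-,111--
  m30: -11-0,111--
  m31: 1--11,1-1-1,111--
Essential: -0-11, 01-10, 01001, 1--11, 10--1, 1001-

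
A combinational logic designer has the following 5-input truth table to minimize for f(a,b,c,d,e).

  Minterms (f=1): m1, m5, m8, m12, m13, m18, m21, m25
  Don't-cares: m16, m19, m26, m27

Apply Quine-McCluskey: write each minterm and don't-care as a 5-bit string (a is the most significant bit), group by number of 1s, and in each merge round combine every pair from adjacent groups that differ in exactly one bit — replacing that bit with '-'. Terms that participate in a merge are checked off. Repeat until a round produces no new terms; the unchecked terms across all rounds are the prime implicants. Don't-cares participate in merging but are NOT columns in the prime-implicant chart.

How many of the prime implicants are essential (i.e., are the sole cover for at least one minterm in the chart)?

4

Round 0: 00001✓ 00101✓ 01000✓ 01100✓ 01101✓ 10000✓ 10010✓ 10011✓ 10101✓ 11001✓ 11010✓ 11011✓
Round 1: -0101 0-101 00-01 01-00 0110- 1-010✓ 1-011✓ 100-0 1001-✓ 110-1 1101-✓
Round 2: 1-01-
PIs = {-0101, 0-101, 00-01, 01-00, 0110-, 1-01-, 100-0, 110-1}
Coverage chart:
  m1: 00-01 ←essential
  m5: -0101,0-101,00-01
  m8: 01-00 ←essential
  m12: 01-00,0110-
  m13: 0-101,0110-
  m18: 1-01-,100-0
  m21: -0101 ←essential
  m25: 110-1 ←essential
Essential: -0101, 00-01, 01-00, 110-1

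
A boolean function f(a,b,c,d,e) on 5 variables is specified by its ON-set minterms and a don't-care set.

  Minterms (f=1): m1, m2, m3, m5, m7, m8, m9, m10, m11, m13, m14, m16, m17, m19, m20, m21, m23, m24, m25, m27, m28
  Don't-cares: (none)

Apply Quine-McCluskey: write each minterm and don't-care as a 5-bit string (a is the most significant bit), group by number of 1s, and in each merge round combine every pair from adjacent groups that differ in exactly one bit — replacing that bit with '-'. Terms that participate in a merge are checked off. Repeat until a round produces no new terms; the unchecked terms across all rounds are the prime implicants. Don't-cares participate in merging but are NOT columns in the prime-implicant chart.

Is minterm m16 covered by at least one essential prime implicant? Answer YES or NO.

[col 0] 00001*, 00010*, 00011*, 00101*, 00111*, 01000*, 01001*, 01010*, 01011*, 01101*, 01110*, 10000*, 10001*, 10011*, 10100*, 10101*, 10111*, 11000*, 11001*, 11011*, 11100*
[col 1] -0001*, -0011*, -0101*, -0111*, -1000*, -1001*, -1011*, 0-001*, 0-010*, 0-011*, 0-101*, 00-01*, 00-11*, 000-1*, 0001-*, 001-1*, 01-01*, 01-10, 010-0*, 010-1*, 0100-*, 0101-*, 1-000*, 1-001*, 1-011*, 1-100*, 10-00*, 10-01*, 10-11*, 100-1*, 1000-*, 101-1*, 1010-*, 11-00*, 110-1*, 1100-*
[col 2] --001*, --011*, -0-01*, -0-11*, -00-1*, -01-1*, -10-1*, -100-, 0--01, 0-0-1*, 0-01-, 00--1*, 010--, 1--00, 1-0-1*, 1-00-, 10--1*, 10-0-
[col 3] --0-1, -0--1
Prime implicants: --0-1, -0--1, -100-, 0--01, 0-01-, 01-10, 010--, 1--00, 1-00-, 10-0-
PI chart (minterm → PIs covering it):
  1 | --0-1,-0--1,0--01
  2 | 0-01-  (sole → essential)
  3 | --0-1,-0--1,0-01-
  5 | -0--1,0--01
  7 | -0--1  (sole → essential)
  8 | -100-,010--
  9 | --0-1,-100-,0--01,010--
  10 | 0-01-,01-10,010--
  11 | --0-1,0-01-,010--
  13 | 0--01  (sole → essential)
  14 | 01-10  (sole → essential)
  16 | 1--00,1-00-,10-0-
  17 | --0-1,-0--1,1-00-,10-0-
  19 | --0-1,-0--1
  20 | 1--00,10-0-
  21 | -0--1,10-0-
  23 | -0--1  (sole → essential)
  24 | -100-,1--00,1-00-
  25 | --0-1,-100-,1-00-
  27 | --0-1  (sole → essential)
  28 | 1--00  (sole → essential)
Essential prime implicants: --0-1, -0--1, 0--01, 0-01-, 01-10, 1--00

YES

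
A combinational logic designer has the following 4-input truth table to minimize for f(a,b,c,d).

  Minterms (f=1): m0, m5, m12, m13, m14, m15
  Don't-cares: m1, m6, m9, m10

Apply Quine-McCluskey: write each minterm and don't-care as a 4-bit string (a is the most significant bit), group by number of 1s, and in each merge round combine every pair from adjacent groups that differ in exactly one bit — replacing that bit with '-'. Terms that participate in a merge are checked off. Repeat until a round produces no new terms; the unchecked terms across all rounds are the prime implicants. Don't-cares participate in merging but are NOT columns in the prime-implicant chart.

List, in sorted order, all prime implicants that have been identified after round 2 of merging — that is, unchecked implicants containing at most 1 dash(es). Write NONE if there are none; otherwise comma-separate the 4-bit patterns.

-110, 000-, 1-10

size-2^0 implicants → 0000(✓)  0001(✓)  0101(✓)  0110(✓)  1001(✓)  1010(✓)  1100(✓)  1101(✓)  1110(✓)  1111(✓)
size-2^1 implicants → -001(✓)  -101(✓)  -110  0-01(✓)  000-  1-01(✓)  1-10  11-0(✓)  11-1(✓)  110-(✓)  111-(✓)
size-2^2 implicants → --01  11--
Unchecked terms (primes): --01, -110, 000-, 1-10, 11--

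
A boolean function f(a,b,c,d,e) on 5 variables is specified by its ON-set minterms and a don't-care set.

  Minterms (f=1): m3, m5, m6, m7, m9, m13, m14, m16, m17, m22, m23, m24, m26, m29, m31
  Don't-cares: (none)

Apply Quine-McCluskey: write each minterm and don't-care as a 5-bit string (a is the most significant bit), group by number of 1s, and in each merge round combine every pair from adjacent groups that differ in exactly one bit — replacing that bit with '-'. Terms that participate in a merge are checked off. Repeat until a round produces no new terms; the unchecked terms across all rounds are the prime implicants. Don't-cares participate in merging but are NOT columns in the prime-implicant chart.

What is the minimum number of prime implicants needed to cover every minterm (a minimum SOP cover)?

8

[col 0] 00011*, 00101*, 00110*, 00111*, 01001*, 01101*, 01110*, 10000*, 10001*, 10110*, 10111*, 11000*, 11010*, 11101*, 11111*
[col 1] -0110*, -0111*, -1101, 0-101, 0-110, 00-11, 001-1, 0011-*, 01-01, 1-000, 1-111, 1000-, 1011-*, 110-0, 111-1
[col 2] -011-
Prime implicants: -011-, -1101, 0-101, 0-110, 00-11, 001-1, 01-01, 1-000, 1-111, 1000-, 110-0, 111-1
PI chart (minterm → PIs covering it):
  3 | 00-11  (sole → essential)
  5 | 0-101,001-1
  6 | -011-,0-110
  7 | -011-,00-11,001-1
  9 | 01-01  (sole → essential)
  13 | -1101,0-101,01-01
  14 | 0-110  (sole → essential)
  16 | 1-000,1000-
  17 | 1000-  (sole → essential)
  22 | -011-  (sole → essential)
  23 | -011-,1-111
  24 | 1-000,110-0
  26 | 110-0  (sole → essential)
  29 | -1101,111-1
  31 | 1-111,111-1
Essential prime implicants: -011-, 0-110, 00-11, 01-01, 1000-, 110-0
Petrick residual → 0-101, 111-1
Minimum SOP uses 8 PIs: b'cd + a'cd'e + a'cde' + a'b'de + a'bd'e + ab'c'd' + abc'e' + abce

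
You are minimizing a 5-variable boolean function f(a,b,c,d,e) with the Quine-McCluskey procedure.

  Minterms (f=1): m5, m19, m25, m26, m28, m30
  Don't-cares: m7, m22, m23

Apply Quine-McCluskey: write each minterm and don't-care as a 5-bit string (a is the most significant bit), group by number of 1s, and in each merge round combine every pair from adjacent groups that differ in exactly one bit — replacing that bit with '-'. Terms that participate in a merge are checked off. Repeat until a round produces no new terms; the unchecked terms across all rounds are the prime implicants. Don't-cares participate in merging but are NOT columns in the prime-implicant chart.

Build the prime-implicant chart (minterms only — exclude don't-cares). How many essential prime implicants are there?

size-2^0 implicants → 00101(✓)  00111(✓)  10011(✓)  10110(✓)  10111(✓)  11001  11010(✓)  11100(✓)  11110(✓)
size-2^1 implicants → -0111  001-1  1-110  10-11  1011-  11-10  111-0
Unchecked terms (primes): -0111, 001-1, 1-110, 10-11, 1011-, 11-10, 11001, 111-0
Minterm coverage:
  m5 ⊆ 001-1 [E]
  m19 ⊆ 10-11 [E]
  m25 ⊆ 11001 [E]
  m26 ⊆ 11-10 [E]
  m28 ⊆ 111-0 [E]
  m30 ⊆ 1-110,11-10,111-0
E = {001-1, 10-11, 11-10, 11001, 111-0}

5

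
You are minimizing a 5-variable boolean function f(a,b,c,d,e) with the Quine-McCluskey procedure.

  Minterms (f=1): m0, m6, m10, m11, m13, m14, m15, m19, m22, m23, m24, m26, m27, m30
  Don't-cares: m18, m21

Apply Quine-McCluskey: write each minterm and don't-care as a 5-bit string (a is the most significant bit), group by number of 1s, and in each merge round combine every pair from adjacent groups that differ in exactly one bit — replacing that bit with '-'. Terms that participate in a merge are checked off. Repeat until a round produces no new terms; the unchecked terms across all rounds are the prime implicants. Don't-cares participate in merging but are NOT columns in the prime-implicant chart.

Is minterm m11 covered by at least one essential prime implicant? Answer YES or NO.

[col 0] 00000, 00110*, 01010*, 01011*, 01101*, 01110*, 01111*, 10010*, 10011*, 10101*, 10110*, 10111*, 11000*, 11010*, 11011*, 11110*
[col 1] -0110*, -1010*, -1011*, -1110*, 0-110*, 01-10*, 01-11*, 0101-*, 011-1, 0111-*, 1-010*, 1-011*, 1-110*, 10-10*, 10-11*, 1001-*, 101-1, 1011-*, 11-10*, 110-0, 1101-*
[col 2] --110, -1-10, -101-, 01-1-, 1--10, 1-01-, 10-1-
Prime implicants: --110, -1-10, -101-, 00000, 01-1-, 011-1, 1--10, 1-01-, 10-1-, 101-1, 110-0
PI chart (minterm → PIs covering it):
  0 | 00000  (sole → essential)
  6 | --110  (sole → essential)
  10 | -1-10,-101-,01-1-
  11 | -101-,01-1-
  13 | 011-1  (sole → essential)
  14 | --110,-1-10,01-1-
  15 | 01-1-,011-1
  19 | 1-01-,10-1-
  22 | --110,1--10,10-1-
  23 | 10-1-,101-1
  24 | 110-0  (sole → essential)
  26 | -1-10,-101-,1--10,1-01-,110-0
  27 | -101-,1-01-
  30 | --110,-1-10,1--10
Essential prime implicants: --110, 00000, 011-1, 110-0

NO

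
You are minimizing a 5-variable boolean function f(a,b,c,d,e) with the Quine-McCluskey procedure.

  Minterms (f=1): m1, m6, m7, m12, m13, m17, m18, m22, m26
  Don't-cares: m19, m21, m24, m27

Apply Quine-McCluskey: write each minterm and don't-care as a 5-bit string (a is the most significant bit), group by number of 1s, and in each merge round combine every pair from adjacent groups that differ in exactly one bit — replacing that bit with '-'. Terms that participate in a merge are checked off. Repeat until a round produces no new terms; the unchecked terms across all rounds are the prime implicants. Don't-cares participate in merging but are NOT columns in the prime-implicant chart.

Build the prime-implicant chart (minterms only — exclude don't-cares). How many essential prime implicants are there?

3

[col 0] 00001*, 00110*, 00111*, 01100*, 01101*, 10001*, 10010*, 10011*, 10101*, 10110*, 11000*, 11010*, 11011*
[col 1] -0001, -0110, 0011-, 0110-, 1-010*, 1-011*, 10-01, 10-10, 100-1, 1001-*, 110-0, 1101-*
[col 2] 1-01-
Prime implicants: -0001, -0110, 0011-, 0110-, 1-01-, 10-01, 10-10, 100-1, 110-0
PI chart (minterm → PIs covering it):
  1 | -0001  (sole → essential)
  6 | -0110,0011-
  7 | 0011-  (sole → essential)
  12 | 0110-  (sole → essential)
  13 | 0110-  (sole → essential)
  17 | -0001,10-01,100-1
  18 | 1-01-,10-10
  22 | -0110,10-10
  26 | 1-01-,110-0
Essential prime implicants: -0001, 0011-, 0110-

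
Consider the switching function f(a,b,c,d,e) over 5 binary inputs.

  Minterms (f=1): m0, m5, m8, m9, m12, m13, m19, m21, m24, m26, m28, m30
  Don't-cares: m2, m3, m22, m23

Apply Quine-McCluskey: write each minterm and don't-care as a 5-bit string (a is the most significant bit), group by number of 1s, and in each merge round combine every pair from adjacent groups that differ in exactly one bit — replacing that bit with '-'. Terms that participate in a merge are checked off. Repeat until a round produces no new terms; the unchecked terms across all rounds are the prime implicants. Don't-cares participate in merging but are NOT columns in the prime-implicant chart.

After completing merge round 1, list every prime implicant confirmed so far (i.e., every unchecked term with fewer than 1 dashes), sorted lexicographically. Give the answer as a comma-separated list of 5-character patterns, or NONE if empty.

Round 0: 00000✓ 00010✓ 00011✓ 00101✓ 01000✓ 01001✓ 01100✓ 01101✓ 10011✓ 10101✓ 10110✓ 10111✓ 11000✓ 11010✓ 11100✓ 11110✓
Round 1: -0011 -0101 -1000✓ -1100✓ 0-000 0-101 000-0 0001- 01-00✓ 01-01✓ 0100-✓ 0110-✓ 1-110 10-11 101-1 1011- 11-00✓ 11-10✓ 110-0✓ 111-0✓
Round 2: -1-00 01-0- 11--0
PIs = {-0011, -0101, -1-00, 0-000, 0-101, 000-0, 0001-, 01-0-, 1-110, 10-11, 101-1, 1011-, 11--0}

NONE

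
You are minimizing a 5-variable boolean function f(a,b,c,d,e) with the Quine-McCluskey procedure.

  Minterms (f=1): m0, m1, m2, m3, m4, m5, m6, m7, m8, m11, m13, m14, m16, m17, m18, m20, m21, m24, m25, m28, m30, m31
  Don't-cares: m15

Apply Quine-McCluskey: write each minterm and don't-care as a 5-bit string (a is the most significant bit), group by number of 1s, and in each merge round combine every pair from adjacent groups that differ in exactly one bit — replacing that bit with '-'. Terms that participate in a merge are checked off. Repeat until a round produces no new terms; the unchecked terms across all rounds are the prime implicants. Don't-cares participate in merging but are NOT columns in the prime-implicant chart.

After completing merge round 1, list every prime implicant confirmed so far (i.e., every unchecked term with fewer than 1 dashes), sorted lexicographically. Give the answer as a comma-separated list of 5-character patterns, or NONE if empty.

NONE

Round 0: 00000✓ 00001✓ 00010✓ 00011✓ 00100✓ 00101✓ 00110✓ 00111✓ 01000✓ 01011✓ 01101✓ 01110✓ 01111✓ 10000✓ 10001✓ 10010✓ 10100✓ 10101✓ 11000✓ 11001✓ 11100✓ 11110✓ 11111✓
Round 1: -0000✓ -0001✓ -0010✓ -0100✓ -0101✓ -1000✓ -1110✓ -1111✓ 0-000✓ 0-011✓ 0-101✓ 0-110✓ 0-111✓ 00-00✓ 00-01✓ 00-10✓ 00-11✓ 000-0✓ 000-1✓ 0000-✓ 0001-✓ 001-0✓ 001-1✓ 0010-✓ 0011-✓ 01-11✓ 011-1✓ 0111-✓ 1-000✓ 1-001✓ 1-100✓ 10-00✓ 10-01✓ 100-0✓ 1000-✓ 1010-✓ 11-00✓ 1100-✓ 111-0 1111-✓
Round 2: --000 -0-00✓ -0-01✓ -00-0 -000-✓ -010-✓ -111- 0--11 0-1-1 0-11- 00--0✓ 00--1✓ 00-0-✓ 00-1-✓ 000--✓ 001--✓ 1--00 1-00- 10-0-✓
Round 3: -0-0- 00---
PIs = {--000, -0-0-, -00-0, -111-, 0--11, 0-1-1, 0-11-, 00---, 1--00, 1-00-, 111-0}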